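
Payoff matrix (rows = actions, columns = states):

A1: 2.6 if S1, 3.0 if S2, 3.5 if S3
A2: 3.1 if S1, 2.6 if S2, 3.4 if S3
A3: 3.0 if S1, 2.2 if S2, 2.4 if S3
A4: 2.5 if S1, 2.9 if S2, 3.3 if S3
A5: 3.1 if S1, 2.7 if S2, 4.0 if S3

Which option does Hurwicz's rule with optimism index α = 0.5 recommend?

A1: 0.5·3.5 + 0.5·2.6 = 3.05
A2: 0.5·3.4 + 0.5·2.6 = 3
A3: 0.5·3.0 + 0.5·2.2 = 2.6
A4: 0.5·3.3 + 0.5·2.5 = 2.9
A5: 0.5·4.0 + 0.5·2.7 = 3.35
Highest Hurwicz score = 3.35 → A5.

A5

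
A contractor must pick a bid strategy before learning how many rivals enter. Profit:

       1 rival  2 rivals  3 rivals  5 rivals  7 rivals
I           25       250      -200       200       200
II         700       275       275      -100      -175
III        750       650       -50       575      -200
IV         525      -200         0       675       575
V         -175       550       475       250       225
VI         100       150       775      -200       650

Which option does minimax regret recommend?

II

Column bests: 1 rival=750, 2 rivals=650, 3 rivals=775, 5 rivals=675, 7 rivals=650.
I regrets: 725, 400, 975, 475, 450 → max 975
II regrets: 50, 375, 500, 775, 825 → max 825
III regrets: 0, 0, 825, 100, 850 → max 850
IV regrets: 225, 850, 775, 0, 75 → max 850
V regrets: 925, 100, 300, 425, 425 → max 925
VI regrets: 650, 500, 0, 875, 0 → max 875
Smallest max regret = 825 → II.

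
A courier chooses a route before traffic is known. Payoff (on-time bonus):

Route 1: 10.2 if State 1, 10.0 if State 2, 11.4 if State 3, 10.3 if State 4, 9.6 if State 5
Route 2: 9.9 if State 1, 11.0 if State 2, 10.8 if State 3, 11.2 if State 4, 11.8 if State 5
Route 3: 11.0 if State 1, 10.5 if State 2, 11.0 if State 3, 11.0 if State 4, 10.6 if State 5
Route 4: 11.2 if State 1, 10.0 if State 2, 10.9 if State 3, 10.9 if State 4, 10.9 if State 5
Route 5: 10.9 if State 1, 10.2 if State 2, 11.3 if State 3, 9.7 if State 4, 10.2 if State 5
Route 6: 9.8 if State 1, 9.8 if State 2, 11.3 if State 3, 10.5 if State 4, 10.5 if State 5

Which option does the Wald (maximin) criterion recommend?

Row minima: Route 1=9.6, Route 2=9.9, Route 3=10.5, Route 4=10.0, Route 5=9.7, Route 6=9.8
Best worst-case = 10.5 → Route 3.

Route 3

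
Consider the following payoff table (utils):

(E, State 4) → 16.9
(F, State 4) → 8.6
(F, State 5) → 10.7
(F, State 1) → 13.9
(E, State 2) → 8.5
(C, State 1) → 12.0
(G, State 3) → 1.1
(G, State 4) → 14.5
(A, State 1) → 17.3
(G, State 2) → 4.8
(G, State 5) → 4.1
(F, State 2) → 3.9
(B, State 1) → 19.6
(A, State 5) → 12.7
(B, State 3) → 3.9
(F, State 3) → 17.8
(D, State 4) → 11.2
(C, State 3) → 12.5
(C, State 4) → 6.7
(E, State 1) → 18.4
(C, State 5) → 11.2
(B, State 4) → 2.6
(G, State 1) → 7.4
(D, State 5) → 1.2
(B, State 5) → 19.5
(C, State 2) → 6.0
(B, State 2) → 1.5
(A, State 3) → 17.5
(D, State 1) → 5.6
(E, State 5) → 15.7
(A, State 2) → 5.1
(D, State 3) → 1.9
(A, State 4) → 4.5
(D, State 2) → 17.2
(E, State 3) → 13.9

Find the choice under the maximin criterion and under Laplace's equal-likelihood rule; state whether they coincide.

Row minima: A=4.5, B=1.5, C=6.0, D=1.2, E=8.5, F=3.9, G=1.1
Best worst-case = 8.5 → E.
Row averages: A=11.42, B=9.42, C=9.68, D=7.42, E=14.68, F=10.98, G=6.38
Highest average = 14.68 → E.

maximin → E; laplace → E (agree)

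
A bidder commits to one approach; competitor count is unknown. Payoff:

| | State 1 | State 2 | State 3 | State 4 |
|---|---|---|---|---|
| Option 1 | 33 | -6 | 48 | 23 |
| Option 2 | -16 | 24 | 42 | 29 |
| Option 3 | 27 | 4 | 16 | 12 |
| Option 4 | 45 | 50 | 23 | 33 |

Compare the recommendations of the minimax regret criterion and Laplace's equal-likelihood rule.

minimax regret → Option 4; laplace → Option 4 (agree)

Column bests: State 1=45, State 2=50, State 3=48, State 4=33.
Option 1 regrets: 12, 56, 0, 10 → max 56
Option 2 regrets: 61, 26, 6, 4 → max 61
Option 3 regrets: 18, 46, 32, 21 → max 46
Option 4 regrets: 0, 0, 25, 0 → max 25
Smallest max regret = 25 → Option 4.
Row averages: Option 1=24.5, Option 2=19.75, Option 3=14.75, Option 4=37.75
Highest average = 37.75 → Option 4.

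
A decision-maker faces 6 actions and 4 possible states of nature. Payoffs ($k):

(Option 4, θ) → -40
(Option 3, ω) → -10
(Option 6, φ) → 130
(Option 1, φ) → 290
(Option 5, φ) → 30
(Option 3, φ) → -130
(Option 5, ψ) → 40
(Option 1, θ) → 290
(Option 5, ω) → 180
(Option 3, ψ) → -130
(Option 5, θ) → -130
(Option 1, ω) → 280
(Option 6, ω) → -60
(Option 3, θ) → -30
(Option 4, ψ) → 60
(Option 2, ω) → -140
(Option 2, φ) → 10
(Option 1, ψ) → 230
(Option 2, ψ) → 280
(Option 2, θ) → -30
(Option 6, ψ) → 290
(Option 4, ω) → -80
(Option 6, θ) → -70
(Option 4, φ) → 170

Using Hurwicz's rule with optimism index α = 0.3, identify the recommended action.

Option 1: 0.3·290 + 0.7·230 = 248
Option 2: 0.3·280 + 0.7·(-140) = -14
Option 3: 0.3·(-10) + 0.7·(-130) = -94
Option 4: 0.3·170 + 0.7·(-80) = -5
Option 5: 0.3·180 + 0.7·(-130) = -37
Option 6: 0.3·290 + 0.7·(-70) = 38
Highest Hurwicz score = 248 → Option 1.

Option 1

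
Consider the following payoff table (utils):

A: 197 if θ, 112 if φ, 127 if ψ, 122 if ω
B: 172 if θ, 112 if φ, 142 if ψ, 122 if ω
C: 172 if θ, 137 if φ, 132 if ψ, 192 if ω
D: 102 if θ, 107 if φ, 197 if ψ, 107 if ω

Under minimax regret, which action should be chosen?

Column bests: θ=197, φ=137, ψ=197, ω=192.
A regrets: 0, 25, 70, 70 → max 70
B regrets: 25, 25, 55, 70 → max 70
C regrets: 25, 0, 65, 0 → max 65
D regrets: 95, 30, 0, 85 → max 95
Smallest max regret = 65 → C.

C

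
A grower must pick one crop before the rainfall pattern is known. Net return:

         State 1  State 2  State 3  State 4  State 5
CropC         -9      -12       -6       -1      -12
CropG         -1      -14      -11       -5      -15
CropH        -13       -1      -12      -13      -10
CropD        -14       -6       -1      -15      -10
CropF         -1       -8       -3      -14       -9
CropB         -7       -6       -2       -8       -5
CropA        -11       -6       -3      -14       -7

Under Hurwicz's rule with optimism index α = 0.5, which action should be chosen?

CropC: 0.5·(-1) + 0.5·(-12) = -6.5
CropG: 0.5·(-1) + 0.5·(-15) = -8
CropH: 0.5·(-1) + 0.5·(-13) = -7
CropD: 0.5·(-1) + 0.5·(-15) = -8
CropF: 0.5·(-1) + 0.5·(-14) = -7.5
CropB: 0.5·(-2) + 0.5·(-8) = -5
CropA: 0.5·(-3) + 0.5·(-14) = -8.5
Highest Hurwicz score = -5 → CropB.

CropB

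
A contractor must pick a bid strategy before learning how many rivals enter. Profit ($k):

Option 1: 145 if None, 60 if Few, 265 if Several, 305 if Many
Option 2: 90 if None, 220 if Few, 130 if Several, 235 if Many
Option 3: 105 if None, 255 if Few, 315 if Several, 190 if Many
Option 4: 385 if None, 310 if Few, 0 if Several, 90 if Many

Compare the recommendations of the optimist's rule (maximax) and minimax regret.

maximax → Option 4; minimax regret → Option 1 (disagree)

Row maxima: Option 1=305, Option 2=235, Option 3=315, Option 4=385
Best best-case = 385 → Option 4.
Column bests: None=385, Few=310, Several=315, Many=305.
Option 1 regrets: 240, 250, 50, 0 → max 250
Option 2 regrets: 295, 90, 185, 70 → max 295
Option 3 regrets: 280, 55, 0, 115 → max 280
Option 4 regrets: 0, 0, 315, 215 → max 315
Smallest max regret = 250 → Option 1.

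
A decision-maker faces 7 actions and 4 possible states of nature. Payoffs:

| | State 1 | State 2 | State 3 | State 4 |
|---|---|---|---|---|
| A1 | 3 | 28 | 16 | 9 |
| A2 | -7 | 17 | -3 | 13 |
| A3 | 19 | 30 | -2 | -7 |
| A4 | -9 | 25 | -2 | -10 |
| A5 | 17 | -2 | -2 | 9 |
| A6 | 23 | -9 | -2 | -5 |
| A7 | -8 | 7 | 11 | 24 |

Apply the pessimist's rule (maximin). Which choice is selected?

A1

Row minima: A1=3, A2=-7, A3=-7, A4=-10, A5=-2, A6=-9, A7=-8
Best worst-case = 3 → A1.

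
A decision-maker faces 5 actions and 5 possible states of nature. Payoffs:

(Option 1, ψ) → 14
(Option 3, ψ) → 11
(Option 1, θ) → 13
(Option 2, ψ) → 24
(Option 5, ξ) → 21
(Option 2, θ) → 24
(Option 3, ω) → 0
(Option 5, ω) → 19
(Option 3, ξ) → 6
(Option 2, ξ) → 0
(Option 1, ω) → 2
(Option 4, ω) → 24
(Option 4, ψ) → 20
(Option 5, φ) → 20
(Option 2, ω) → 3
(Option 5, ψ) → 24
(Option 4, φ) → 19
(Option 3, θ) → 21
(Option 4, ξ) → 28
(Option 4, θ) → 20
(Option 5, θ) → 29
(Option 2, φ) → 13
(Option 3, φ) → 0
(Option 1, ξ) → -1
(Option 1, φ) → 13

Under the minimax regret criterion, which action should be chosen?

Option 5

Column bests: θ=29, φ=20, ψ=24, ω=24, ξ=28.
Option 1 regrets: 16, 7, 10, 22, 29 → max 29
Option 2 regrets: 5, 7, 0, 21, 28 → max 28
Option 3 regrets: 8, 20, 13, 24, 22 → max 24
Option 4 regrets: 9, 1, 4, 0, 0 → max 9
Option 5 regrets: 0, 0, 0, 5, 7 → max 7
Smallest max regret = 7 → Option 5.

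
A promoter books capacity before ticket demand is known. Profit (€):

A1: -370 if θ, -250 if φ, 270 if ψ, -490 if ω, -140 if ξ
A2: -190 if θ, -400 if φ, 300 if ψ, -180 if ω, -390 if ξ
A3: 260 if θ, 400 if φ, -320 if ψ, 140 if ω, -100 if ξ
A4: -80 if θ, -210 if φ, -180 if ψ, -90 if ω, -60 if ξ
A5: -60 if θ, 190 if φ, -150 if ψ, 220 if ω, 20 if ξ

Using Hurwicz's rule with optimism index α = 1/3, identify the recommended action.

A1: 1/3·270 + 2/3·(-490) = -710/3
A2: 1/3·300 + 2/3·(-400) = -500/3
A3: 1/3·400 + 2/3·(-320) = -80
A4: 1/3·(-60) + 2/3·(-210) = -160
A5: 1/3·220 + 2/3·(-150) = -80/3
Highest Hurwicz score = -80/3 → A5.

A5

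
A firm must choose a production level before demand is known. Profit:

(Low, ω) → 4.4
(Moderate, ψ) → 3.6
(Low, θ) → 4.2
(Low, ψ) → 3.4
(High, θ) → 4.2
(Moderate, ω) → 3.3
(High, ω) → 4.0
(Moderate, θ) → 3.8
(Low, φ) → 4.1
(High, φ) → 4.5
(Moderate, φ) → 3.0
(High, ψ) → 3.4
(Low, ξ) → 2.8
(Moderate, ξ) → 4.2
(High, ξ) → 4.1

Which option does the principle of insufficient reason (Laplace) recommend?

High

Row averages: Low=3.78, Moderate=3.58, High=4.04
Highest average = 4.04 → High.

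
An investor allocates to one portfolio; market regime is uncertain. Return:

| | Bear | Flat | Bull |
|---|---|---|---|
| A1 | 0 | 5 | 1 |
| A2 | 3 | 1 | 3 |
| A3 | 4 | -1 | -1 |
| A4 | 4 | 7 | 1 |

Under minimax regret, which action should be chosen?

Column bests: Bear=4, Flat=7, Bull=3.
A1 regrets: 4, 2, 2 → max 4
A2 regrets: 1, 6, 0 → max 6
A3 regrets: 0, 8, 4 → max 8
A4 regrets: 0, 0, 2 → max 2
Smallest max regret = 2 → A4.

A4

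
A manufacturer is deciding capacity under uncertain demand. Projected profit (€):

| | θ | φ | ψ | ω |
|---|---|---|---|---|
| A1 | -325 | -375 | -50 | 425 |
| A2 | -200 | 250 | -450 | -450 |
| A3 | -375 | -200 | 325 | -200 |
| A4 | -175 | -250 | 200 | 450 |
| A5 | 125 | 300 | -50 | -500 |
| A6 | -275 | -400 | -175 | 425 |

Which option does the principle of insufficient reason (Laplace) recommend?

Row averages: A1=-81.25, A2=-212.5, A3=-112.5, A4=56.25, A5=-31.25, A6=-106.25
Highest average = 56.25 → A4.

A4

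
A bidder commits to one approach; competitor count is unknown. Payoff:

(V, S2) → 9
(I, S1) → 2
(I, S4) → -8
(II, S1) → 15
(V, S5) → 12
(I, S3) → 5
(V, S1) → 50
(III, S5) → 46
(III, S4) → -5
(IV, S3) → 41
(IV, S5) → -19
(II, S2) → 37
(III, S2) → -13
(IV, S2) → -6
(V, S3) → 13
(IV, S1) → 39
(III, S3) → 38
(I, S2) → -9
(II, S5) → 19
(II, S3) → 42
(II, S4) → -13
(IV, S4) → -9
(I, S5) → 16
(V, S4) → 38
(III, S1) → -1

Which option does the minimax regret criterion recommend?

V

Column bests: S1=50, S2=37, S3=42, S4=38, S5=46.
I regrets: 48, 46, 37, 46, 30 → max 48
II regrets: 35, 0, 0, 51, 27 → max 51
III regrets: 51, 50, 4, 43, 0 → max 51
IV regrets: 11, 43, 1, 47, 65 → max 65
V regrets: 0, 28, 29, 0, 34 → max 34
Smallest max regret = 34 → V.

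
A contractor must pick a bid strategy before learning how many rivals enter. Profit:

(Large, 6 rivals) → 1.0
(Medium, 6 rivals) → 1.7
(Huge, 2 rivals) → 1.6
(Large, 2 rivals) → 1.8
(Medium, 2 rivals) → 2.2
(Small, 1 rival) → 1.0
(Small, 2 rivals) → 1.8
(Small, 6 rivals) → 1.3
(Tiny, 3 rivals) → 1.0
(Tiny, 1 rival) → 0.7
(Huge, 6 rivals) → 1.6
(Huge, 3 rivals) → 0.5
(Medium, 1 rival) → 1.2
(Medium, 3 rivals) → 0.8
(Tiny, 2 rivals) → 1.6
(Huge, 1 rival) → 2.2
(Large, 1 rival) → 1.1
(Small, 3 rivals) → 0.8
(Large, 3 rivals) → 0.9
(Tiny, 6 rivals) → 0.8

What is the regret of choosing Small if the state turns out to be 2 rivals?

0.4

Best payoff under 2 rivals is 2.2.
Regret = 2.2 − 1.8 = 0.4.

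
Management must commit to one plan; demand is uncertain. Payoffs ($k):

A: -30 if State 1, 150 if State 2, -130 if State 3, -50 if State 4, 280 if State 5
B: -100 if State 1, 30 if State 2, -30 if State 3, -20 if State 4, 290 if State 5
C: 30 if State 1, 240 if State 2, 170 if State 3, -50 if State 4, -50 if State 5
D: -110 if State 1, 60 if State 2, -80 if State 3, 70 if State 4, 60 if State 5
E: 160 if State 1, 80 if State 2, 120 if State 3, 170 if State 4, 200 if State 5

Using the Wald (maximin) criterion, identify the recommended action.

Row minima: A=-130, B=-100, C=-50, D=-110, E=80
Best worst-case = 80 → E.

E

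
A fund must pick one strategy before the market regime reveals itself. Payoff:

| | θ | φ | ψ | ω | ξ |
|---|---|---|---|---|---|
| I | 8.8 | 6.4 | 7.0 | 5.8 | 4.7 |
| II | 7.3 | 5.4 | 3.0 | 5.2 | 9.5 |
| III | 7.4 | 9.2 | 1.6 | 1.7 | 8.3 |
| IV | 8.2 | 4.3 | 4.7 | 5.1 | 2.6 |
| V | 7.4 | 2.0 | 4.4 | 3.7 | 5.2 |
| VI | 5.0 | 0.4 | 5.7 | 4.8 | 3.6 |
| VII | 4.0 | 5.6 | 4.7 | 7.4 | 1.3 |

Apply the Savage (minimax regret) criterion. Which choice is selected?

Column bests: θ=8.8, φ=9.2, ψ=7.0, ω=7.4, ξ=9.5.
I regrets: 0.0, 2.8, 0.0, 1.6, 4.8 → max 4.8
II regrets: 1.5, 3.8, 4.0, 2.2, 0.0 → max 4.0
III regrets: 1.4, 0.0, 5.4, 5.7, 1.2 → max 5.7
IV regrets: 0.6, 4.9, 2.3, 2.3, 6.9 → max 6.9
V regrets: 1.4, 7.2, 2.6, 3.7, 4.3 → max 7.2
VI regrets: 3.8, 8.8, 1.3, 2.6, 5.9 → max 8.8
VII regrets: 4.8, 3.6, 2.3, 0.0, 8.2 → max 8.2
Smallest max regret = 4.0 → II.

II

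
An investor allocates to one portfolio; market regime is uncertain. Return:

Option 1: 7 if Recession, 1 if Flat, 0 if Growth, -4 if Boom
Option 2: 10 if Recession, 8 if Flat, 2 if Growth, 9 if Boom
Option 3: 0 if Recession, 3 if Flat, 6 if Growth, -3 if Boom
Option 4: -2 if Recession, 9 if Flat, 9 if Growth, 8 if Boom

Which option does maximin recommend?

Option 2

Row minima: Option 1=-4, Option 2=2, Option 3=-3, Option 4=-2
Best worst-case = 2 → Option 2.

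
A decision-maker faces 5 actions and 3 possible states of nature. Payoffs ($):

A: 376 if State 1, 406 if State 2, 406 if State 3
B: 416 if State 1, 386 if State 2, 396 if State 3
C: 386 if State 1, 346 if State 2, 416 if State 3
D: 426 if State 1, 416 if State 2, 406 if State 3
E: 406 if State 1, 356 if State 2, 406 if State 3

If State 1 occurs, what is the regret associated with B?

Best payoff under State 1 is 426.
Regret = 426 − 416 = 10.

10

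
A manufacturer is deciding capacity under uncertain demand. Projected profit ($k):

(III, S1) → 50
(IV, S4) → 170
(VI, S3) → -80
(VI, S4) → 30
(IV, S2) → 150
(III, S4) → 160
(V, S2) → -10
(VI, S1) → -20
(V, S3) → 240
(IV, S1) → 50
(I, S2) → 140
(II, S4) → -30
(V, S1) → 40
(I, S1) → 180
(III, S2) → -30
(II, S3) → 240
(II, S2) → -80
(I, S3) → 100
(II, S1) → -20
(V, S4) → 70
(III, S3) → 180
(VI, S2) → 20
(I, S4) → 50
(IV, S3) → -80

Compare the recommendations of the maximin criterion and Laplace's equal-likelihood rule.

maximin → I; laplace → I (agree)

Row minima: I=50, II=-80, III=-30, IV=-80, V=-10, VI=-80
Best worst-case = 50 → I.
Row averages: I=117.5, II=27.5, III=90, IV=72.5, V=85, VI=-12.5
Highest average = 117.5 → I.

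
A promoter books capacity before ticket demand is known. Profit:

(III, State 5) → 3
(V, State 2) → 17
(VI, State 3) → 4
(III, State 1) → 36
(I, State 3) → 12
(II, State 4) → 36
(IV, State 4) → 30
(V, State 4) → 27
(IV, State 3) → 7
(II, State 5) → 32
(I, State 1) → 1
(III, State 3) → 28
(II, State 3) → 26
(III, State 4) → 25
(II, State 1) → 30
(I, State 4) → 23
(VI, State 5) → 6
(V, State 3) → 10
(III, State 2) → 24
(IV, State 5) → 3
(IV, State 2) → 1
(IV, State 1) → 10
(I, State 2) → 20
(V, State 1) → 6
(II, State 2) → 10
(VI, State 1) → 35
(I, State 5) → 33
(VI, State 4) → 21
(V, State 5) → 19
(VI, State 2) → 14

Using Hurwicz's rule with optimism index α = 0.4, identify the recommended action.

II

I: 0.4·33 + 0.6·1 = 13.8
II: 0.4·36 + 0.6·10 = 20.4
III: 0.4·36 + 0.6·3 = 16.2
IV: 0.4·30 + 0.6·1 = 12.6
V: 0.4·27 + 0.6·6 = 14.4
VI: 0.4·35 + 0.6·4 = 16.4
Highest Hurwicz score = 20.4 → II.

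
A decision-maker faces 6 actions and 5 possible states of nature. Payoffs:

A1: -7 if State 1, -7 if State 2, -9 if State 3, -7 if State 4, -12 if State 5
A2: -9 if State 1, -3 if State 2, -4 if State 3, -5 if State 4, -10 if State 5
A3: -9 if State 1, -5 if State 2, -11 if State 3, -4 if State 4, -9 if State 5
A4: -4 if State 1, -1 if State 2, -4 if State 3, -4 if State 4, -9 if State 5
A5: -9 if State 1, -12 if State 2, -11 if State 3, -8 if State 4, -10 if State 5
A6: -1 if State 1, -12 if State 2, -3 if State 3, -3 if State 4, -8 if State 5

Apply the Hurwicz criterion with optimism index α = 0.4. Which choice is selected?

A1: 0.4·(-7) + 0.6·(-12) = -10
A2: 0.4·(-3) + 0.6·(-10) = -7.2
A3: 0.4·(-4) + 0.6·(-11) = -8.2
A4: 0.4·(-1) + 0.6·(-9) = -5.8
A5: 0.4·(-8) + 0.6·(-12) = -10.4
A6: 0.4·(-1) + 0.6·(-12) = -7.6
Highest Hurwicz score = -5.8 → A4.

A4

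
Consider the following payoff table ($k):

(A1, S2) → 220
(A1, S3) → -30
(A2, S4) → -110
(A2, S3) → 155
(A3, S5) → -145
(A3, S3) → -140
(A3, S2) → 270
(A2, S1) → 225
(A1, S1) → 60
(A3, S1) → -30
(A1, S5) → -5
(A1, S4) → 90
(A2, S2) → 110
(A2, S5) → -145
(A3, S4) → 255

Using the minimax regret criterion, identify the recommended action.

Column bests: S1=225, S2=270, S3=155, S4=255, S5=-5.
A1 regrets: 165, 50, 185, 165, 0 → max 185
A2 regrets: 0, 160, 0, 365, 140 → max 365
A3 regrets: 255, 0, 295, 0, 140 → max 295
Smallest max regret = 185 → A1.

A1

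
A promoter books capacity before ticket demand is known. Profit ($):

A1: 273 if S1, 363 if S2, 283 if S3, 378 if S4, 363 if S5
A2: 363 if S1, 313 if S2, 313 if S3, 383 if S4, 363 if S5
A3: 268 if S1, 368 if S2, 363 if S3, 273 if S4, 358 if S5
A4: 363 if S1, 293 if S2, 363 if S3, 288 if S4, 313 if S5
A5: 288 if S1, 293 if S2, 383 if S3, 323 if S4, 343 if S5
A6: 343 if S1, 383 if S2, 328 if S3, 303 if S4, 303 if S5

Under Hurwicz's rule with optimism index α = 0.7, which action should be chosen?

A1: 0.7·378 + 0.3·273 = 346.5
A2: 0.7·383 + 0.3·313 = 362
A3: 0.7·368 + 0.3·268 = 338
A4: 0.7·363 + 0.3·288 = 340.5
A5: 0.7·383 + 0.3·288 = 354.5
A6: 0.7·383 + 0.3·303 = 359
Highest Hurwicz score = 362 → A2.

A2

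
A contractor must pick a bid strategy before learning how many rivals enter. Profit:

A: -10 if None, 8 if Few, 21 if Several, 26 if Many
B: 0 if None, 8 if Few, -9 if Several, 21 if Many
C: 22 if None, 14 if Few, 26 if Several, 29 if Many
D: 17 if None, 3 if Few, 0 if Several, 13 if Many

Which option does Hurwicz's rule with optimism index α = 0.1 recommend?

A: 0.1·26 + 0.9·(-10) = -6.4
B: 0.1·21 + 0.9·(-9) = -6
C: 0.1·29 + 0.9·14 = 15.5
D: 0.1·17 + 0.9·0 = 1.7
Highest Hurwicz score = 15.5 → C.

C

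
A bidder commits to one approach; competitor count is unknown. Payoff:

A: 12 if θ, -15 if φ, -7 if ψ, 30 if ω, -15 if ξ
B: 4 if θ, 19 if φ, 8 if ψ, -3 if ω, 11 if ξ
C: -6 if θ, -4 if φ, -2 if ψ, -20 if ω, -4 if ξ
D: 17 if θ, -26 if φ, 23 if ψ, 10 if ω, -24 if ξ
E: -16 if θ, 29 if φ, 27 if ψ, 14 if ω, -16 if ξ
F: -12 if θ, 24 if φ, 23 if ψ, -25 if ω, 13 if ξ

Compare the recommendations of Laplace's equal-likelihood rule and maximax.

laplace → B; maximax → A (disagree)

Row averages: A=1, B=7.8, C=-7.2, D=0, E=7.6, F=4.6
Highest average = 7.8 → B.
Row maxima: A=30, B=19, C=-2, D=23, E=29, F=24
Best best-case = 30 → A.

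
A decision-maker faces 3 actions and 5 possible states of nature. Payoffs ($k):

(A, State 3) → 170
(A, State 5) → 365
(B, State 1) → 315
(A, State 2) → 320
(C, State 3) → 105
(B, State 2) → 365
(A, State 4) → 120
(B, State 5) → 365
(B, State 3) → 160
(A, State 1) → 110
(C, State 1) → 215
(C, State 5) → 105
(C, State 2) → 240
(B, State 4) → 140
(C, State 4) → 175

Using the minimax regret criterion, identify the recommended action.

Column bests: State 1=315, State 2=365, State 3=170, State 4=175, State 5=365.
A regrets: 205, 45, 0, 55, 0 → max 205
B regrets: 0, 0, 10, 35, 0 → max 35
C regrets: 100, 125, 65, 0, 260 → max 260
Smallest max regret = 35 → B.

B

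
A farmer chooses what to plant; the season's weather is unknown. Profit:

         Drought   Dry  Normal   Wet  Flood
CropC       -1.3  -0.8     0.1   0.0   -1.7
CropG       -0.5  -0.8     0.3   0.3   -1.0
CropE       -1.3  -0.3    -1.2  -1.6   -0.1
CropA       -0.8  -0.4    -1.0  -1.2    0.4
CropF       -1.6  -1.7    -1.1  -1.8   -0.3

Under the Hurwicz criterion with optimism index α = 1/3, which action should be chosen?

CropC: 1/3·0.1 + 2/3·(-1.7) = -1.1
CropG: 1/3·0.3 + 2/3·(-1.0) = -17/30
CropE: 1/3·(-0.1) + 2/3·(-1.6) = -1.1
CropA: 1/3·0.4 + 2/3·(-1.2) = -2/3
CropF: 1/3·(-0.3) + 2/3·(-1.8) = -1.3
Highest Hurwicz score = -17/30 → CropG.

CropG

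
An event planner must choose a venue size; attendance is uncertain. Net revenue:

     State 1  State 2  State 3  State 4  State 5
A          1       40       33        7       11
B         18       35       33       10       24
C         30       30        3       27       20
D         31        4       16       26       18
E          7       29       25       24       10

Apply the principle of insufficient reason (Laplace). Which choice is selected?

Row averages: A=18.4, B=24, C=22, D=19, E=19
Highest average = 24 → B.

B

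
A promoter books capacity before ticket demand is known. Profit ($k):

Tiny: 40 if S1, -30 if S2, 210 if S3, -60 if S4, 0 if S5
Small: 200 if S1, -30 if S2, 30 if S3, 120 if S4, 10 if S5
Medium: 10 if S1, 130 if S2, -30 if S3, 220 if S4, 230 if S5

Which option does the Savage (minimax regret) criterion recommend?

Small

Column bests: S1=200, S2=130, S3=210, S4=220, S5=230.
Tiny regrets: 160, 160, 0, 280, 230 → max 280
Small regrets: 0, 160, 180, 100, 220 → max 220
Medium regrets: 190, 0, 240, 0, 0 → max 240
Smallest max regret = 220 → Small.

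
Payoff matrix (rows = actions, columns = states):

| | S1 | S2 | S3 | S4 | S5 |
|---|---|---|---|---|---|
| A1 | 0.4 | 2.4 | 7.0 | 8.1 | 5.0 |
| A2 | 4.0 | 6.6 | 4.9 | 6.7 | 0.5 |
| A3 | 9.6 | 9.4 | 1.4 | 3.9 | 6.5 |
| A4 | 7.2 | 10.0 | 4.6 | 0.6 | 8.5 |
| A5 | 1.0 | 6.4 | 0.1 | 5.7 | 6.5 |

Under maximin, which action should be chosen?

A3

Row minima: A1=0.4, A2=0.5, A3=1.4, A4=0.6, A5=0.1
Best worst-case = 1.4 → A3.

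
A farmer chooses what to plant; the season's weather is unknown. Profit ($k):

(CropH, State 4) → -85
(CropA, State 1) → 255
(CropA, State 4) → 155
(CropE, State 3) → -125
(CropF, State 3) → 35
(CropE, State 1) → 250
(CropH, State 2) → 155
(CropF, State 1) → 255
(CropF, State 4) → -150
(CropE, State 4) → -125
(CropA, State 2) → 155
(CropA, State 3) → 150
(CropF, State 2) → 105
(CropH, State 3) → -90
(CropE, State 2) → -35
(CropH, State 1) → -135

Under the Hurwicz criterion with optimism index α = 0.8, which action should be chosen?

CropH: 0.8·155 + 0.2·(-135) = 97
CropF: 0.8·255 + 0.2·(-150) = 174
CropA: 0.8·255 + 0.2·150 = 234
CropE: 0.8·250 + 0.2·(-125) = 175
Highest Hurwicz score = 234 → CropA.

CropA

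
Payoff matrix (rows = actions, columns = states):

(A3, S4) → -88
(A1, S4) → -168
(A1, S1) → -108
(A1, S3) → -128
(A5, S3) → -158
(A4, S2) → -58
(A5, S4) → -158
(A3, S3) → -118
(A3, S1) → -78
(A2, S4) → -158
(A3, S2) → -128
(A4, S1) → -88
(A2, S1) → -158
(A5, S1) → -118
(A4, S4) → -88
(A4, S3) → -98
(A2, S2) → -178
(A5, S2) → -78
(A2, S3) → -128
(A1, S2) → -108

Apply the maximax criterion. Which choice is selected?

Row maxima: A1=-108, A2=-128, A3=-78, A4=-58, A5=-78
Best best-case = -58 → A4.

A4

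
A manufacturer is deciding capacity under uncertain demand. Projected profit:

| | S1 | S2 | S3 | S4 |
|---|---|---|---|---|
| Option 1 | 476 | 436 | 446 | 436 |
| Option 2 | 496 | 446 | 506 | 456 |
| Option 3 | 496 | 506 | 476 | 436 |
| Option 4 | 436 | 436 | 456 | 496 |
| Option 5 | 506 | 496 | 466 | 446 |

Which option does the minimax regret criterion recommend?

Column bests: S1=506, S2=506, S3=506, S4=496.
Option 1 regrets: 30, 70, 60, 60 → max 70
Option 2 regrets: 10, 60, 0, 40 → max 60
Option 3 regrets: 10, 0, 30, 60 → max 60
Option 4 regrets: 70, 70, 50, 0 → max 70
Option 5 regrets: 0, 10, 40, 50 → max 50
Smallest max regret = 50 → Option 5.

Option 5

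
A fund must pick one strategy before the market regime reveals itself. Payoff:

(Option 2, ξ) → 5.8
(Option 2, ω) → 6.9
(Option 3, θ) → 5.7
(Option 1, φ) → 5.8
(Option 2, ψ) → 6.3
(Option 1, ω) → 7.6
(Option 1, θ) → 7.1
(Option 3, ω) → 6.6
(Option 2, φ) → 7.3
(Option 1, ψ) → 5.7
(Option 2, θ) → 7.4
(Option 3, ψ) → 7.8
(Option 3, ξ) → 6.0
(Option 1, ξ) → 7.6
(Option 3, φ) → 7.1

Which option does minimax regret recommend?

Column bests: θ=7.4, φ=7.3, ψ=7.8, ω=7.6, ξ=7.6.
Option 1 regrets: 0.3, 1.5, 2.1, 0.0, 0.0 → max 2.1
Option 2 regrets: 0.0, 0.0, 1.5, 0.7, 1.8 → max 1.8
Option 3 regrets: 1.7, 0.2, 0.0, 1.0, 1.6 → max 1.7
Smallest max regret = 1.7 → Option 3.

Option 3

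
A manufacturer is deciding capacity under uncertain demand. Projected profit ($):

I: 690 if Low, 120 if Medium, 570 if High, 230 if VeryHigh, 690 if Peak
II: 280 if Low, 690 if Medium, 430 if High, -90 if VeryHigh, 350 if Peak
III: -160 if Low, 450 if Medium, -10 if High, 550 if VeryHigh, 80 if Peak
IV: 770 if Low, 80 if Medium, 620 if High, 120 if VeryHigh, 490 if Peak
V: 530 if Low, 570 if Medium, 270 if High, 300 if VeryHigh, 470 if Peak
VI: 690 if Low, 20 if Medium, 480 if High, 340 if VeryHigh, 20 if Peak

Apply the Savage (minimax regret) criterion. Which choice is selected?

V

Column bests: Low=770, Medium=690, High=620, VeryHigh=550, Peak=690.
I regrets: 80, 570, 50, 320, 0 → max 570
II regrets: 490, 0, 190, 640, 340 → max 640
III regrets: 930, 240, 630, 0, 610 → max 930
IV regrets: 0, 610, 0, 430, 200 → max 610
V regrets: 240, 120, 350, 250, 220 → max 350
VI regrets: 80, 670, 140, 210, 670 → max 670
Smallest max regret = 350 → V.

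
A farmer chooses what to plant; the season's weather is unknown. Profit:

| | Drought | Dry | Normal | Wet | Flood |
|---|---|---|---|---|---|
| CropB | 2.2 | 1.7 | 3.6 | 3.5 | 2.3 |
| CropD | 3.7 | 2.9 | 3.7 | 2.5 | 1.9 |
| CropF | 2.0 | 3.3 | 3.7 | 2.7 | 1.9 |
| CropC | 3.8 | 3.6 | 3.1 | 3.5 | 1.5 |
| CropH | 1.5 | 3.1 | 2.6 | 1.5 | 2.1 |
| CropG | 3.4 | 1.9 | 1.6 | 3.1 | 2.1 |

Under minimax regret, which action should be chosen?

CropC

Column bests: Drought=3.8, Dry=3.6, Normal=3.7, Wet=3.5, Flood=2.3.
CropB regrets: 1.6, 1.9, 0.1, 0.0, 0.0 → max 1.9
CropD regrets: 0.1, 0.7, 0.0, 1.0, 0.4 → max 1.0
CropF regrets: 1.8, 0.3, 0.0, 0.8, 0.4 → max 1.8
CropC regrets: 0.0, 0.0, 0.6, 0.0, 0.8 → max 0.8
CropH regrets: 2.3, 0.5, 1.1, 2.0, 0.2 → max 2.3
CropG regrets: 0.4, 1.7, 2.1, 0.4, 0.2 → max 2.1
Smallest max regret = 0.8 → CropC.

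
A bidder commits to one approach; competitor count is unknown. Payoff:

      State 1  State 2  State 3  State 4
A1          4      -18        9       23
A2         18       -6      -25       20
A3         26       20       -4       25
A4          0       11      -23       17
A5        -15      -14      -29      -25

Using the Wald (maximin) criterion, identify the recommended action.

Row minima: A1=-18, A2=-25, A3=-4, A4=-23, A5=-29
Best worst-case = -4 → A3.

A3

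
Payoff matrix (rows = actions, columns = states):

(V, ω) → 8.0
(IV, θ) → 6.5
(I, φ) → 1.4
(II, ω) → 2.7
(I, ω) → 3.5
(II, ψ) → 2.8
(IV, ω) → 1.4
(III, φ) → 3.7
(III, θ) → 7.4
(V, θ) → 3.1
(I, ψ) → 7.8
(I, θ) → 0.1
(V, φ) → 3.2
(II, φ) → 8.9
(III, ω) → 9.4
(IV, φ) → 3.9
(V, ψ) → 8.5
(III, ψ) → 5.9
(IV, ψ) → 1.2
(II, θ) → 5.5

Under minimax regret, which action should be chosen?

III

Column bests: θ=7.4, φ=8.9, ψ=8.5, ω=9.4.
I regrets: 7.3, 7.5, 0.7, 5.9 → max 7.5
II regrets: 1.9, 0.0, 5.7, 6.7 → max 6.7
III regrets: 0.0, 5.2, 2.6, 0.0 → max 5.2
IV regrets: 0.9, 5.0, 7.3, 8.0 → max 8.0
V regrets: 4.3, 5.7, 0.0, 1.4 → max 5.7
Smallest max regret = 5.2 → III.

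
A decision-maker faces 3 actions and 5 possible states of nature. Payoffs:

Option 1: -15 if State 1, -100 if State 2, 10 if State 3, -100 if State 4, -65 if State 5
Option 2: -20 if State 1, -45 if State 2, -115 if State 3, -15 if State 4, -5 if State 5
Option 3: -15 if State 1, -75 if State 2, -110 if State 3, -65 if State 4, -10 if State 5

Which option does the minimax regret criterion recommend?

Column bests: State 1=-15, State 2=-45, State 3=10, State 4=-15, State 5=-5.
Option 1 regrets: 0, 55, 0, 85, 60 → max 85
Option 2 regrets: 5, 0, 125, 0, 0 → max 125
Option 3 regrets: 0, 30, 120, 50, 5 → max 120
Smallest max regret = 85 → Option 1.

Option 1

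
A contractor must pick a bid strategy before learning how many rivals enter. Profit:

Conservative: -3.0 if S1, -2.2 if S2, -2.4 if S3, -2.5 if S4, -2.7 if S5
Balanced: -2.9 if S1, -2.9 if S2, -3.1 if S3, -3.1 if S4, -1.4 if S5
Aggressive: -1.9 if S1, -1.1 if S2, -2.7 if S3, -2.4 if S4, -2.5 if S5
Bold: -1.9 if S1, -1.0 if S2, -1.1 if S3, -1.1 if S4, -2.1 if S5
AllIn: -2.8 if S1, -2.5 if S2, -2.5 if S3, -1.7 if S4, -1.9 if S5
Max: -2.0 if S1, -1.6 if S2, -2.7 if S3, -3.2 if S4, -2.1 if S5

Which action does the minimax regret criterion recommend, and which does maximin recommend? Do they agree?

Column bests: S1=-1.9, S2=-1.0, S3=-1.1, S4=-1.1, S5=-1.4.
Conservative regrets: 1.1, 1.2, 1.3, 1.4, 1.3 → max 1.4
Balanced regrets: 1.0, 1.9, 2.0, 2.0, 0.0 → max 2.0
Aggressive regrets: 0.0, 0.1, 1.6, 1.3, 1.1 → max 1.6
Bold regrets: 0.0, 0.0, 0.0, 0.0, 0.7 → max 0.7
AllIn regrets: 0.9, 1.5, 1.4, 0.6, 0.5 → max 1.5
Max regrets: 0.1, 0.6, 1.6, 2.1, 0.7 → max 2.1
Smallest max regret = 0.7 → Bold.
Row minima: Conservative=-3.0, Balanced=-3.1, Aggressive=-2.7, Bold=-2.1, AllIn=-2.8, Max=-3.2
Best worst-case = -2.1 → Bold.

minimax regret → Bold; maximin → Bold (agree)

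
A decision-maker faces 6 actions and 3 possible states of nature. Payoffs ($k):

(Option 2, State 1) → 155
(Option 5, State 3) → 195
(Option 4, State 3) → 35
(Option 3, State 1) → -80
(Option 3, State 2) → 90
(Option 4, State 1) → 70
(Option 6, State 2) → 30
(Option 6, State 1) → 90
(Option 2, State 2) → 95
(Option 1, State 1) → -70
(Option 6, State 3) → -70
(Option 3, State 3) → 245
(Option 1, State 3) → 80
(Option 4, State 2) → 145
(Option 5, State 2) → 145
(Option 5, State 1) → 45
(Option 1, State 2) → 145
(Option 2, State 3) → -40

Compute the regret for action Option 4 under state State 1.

Best payoff under State 1 is 155.
Regret = 155 − 70 = 85.

85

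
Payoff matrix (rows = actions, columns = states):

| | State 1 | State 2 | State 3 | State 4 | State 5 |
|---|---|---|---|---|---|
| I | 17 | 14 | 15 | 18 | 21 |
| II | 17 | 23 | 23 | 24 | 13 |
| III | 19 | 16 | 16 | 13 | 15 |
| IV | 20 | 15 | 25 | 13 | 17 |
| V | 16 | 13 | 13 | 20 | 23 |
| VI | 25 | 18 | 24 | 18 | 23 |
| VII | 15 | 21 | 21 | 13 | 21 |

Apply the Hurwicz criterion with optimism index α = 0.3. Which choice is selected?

VI

I: 0.3·21 + 0.7·14 = 16.1
II: 0.3·24 + 0.7·13 = 16.3
III: 0.3·19 + 0.7·13 = 14.8
IV: 0.3·25 + 0.7·13 = 16.6
V: 0.3·23 + 0.7·13 = 16
VI: 0.3·25 + 0.7·18 = 20.1
VII: 0.3·21 + 0.7·13 = 15.4
Highest Hurwicz score = 20.1 → VI.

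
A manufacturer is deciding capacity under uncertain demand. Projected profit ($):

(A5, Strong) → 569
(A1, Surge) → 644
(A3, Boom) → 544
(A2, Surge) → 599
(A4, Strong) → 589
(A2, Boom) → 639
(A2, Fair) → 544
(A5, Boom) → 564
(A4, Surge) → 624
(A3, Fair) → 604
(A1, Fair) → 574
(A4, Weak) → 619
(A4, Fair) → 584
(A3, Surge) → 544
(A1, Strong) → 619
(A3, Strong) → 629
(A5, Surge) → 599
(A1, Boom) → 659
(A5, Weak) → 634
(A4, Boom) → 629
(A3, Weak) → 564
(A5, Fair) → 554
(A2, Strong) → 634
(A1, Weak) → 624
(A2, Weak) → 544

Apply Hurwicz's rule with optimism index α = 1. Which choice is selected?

A1

A1: 1·659 + 0·574 = 659
A2: 1·639 + 0·544 = 639
A3: 1·629 + 0·544 = 629
A4: 1·629 + 0·584 = 629
A5: 1·634 + 0·554 = 634
Highest Hurwicz score = 659 → A1.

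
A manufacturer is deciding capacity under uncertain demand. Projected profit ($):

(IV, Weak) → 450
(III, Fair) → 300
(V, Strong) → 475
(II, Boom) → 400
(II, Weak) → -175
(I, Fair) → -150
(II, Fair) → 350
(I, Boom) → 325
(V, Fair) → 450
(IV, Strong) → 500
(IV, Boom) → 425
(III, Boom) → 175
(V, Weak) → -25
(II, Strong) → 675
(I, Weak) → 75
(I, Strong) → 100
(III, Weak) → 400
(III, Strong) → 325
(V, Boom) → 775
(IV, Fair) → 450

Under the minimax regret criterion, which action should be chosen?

IV

Column bests: Weak=450, Fair=450, Strong=675, Boom=775.
I regrets: 375, 600, 575, 450 → max 600
II regrets: 625, 100, 0, 375 → max 625
III regrets: 50, 150, 350, 600 → max 600
IV regrets: 0, 0, 175, 350 → max 350
V regrets: 475, 0, 200, 0 → max 475
Smallest max regret = 350 → IV.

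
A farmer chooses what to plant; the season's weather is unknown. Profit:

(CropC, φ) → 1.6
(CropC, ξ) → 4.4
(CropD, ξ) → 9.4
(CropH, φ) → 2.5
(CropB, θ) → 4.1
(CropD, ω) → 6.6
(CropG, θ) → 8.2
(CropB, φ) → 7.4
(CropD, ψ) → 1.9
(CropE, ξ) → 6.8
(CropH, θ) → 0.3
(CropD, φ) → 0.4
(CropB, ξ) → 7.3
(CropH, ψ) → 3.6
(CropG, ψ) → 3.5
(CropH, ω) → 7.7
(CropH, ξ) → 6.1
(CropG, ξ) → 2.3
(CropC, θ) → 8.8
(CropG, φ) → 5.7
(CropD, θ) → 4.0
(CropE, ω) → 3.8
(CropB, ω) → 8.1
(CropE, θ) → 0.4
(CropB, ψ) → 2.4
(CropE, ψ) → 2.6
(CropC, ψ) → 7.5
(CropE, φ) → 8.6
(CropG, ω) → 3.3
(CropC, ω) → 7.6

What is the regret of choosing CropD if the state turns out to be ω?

Best payoff under ω is 8.1.
Regret = 8.1 − 6.6 = 1.5.

1.5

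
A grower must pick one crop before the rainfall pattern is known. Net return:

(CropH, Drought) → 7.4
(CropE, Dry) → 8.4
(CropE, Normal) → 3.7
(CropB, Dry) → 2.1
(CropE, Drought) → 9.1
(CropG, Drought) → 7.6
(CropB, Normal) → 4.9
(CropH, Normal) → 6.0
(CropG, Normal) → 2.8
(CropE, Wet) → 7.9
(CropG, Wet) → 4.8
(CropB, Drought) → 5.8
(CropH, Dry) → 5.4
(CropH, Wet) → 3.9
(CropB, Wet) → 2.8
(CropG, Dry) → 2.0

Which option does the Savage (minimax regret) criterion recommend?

Column bests: Drought=9.1, Dry=8.4, Normal=6.0, Wet=7.9.
CropE regrets: 0.0, 0.0, 2.3, 0.0 → max 2.3
CropB regrets: 3.3, 6.3, 1.1, 5.1 → max 6.3
CropG regrets: 1.5, 6.4, 3.2, 3.1 → max 6.4
CropH regrets: 1.7, 3.0, 0.0, 4.0 → max 4.0
Smallest max regret = 2.3 → CropE.

CropE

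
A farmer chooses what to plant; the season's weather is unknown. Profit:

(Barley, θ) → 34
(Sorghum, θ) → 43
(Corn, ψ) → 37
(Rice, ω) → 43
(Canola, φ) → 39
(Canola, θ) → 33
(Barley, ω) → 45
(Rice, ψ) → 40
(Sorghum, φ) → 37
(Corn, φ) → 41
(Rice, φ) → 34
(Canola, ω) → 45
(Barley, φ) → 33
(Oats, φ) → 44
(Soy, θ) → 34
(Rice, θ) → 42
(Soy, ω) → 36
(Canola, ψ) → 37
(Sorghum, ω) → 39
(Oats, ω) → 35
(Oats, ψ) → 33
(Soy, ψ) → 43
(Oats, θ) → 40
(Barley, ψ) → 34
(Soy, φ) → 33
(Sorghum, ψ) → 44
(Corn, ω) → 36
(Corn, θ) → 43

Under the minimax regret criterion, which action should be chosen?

Column bests: θ=43, φ=44, ψ=44, ω=45.
Corn regrets: 0, 3, 7, 9 → max 9
Rice regrets: 1, 10, 4, 2 → max 10
Soy regrets: 9, 11, 1, 9 → max 11
Canola regrets: 10, 5, 7, 0 → max 10
Barley regrets: 9, 11, 10, 0 → max 11
Oats regrets: 3, 0, 11, 10 → max 11
Sorghum regrets: 0, 7, 0, 6 → max 7
Smallest max regret = 7 → Sorghum.

Sorghum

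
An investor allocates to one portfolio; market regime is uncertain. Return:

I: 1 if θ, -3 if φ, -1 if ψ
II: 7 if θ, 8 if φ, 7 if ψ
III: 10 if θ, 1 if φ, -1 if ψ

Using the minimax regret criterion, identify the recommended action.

II

Column bests: θ=10, φ=8, ψ=7.
I regrets: 9, 11, 8 → max 11
II regrets: 3, 0, 0 → max 3
III regrets: 0, 7, 8 → max 8
Smallest max regret = 3 → II.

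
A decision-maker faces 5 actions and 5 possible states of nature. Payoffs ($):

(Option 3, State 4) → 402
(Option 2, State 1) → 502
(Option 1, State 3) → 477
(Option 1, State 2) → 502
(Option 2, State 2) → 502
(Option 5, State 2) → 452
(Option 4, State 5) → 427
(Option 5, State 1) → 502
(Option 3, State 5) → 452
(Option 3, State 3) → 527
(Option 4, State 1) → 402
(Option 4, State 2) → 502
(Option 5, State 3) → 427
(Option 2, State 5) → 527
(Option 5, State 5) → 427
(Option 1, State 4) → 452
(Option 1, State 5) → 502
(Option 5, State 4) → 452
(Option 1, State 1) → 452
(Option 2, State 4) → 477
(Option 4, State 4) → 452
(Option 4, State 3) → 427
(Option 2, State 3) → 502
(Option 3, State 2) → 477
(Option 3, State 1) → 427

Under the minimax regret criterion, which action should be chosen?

Option 2

Column bests: State 1=502, State 2=502, State 3=527, State 4=477, State 5=527.
Option 1 regrets: 50, 0, 50, 25, 25 → max 50
Option 2 regrets: 0, 0, 25, 0, 0 → max 25
Option 3 regrets: 75, 25, 0, 75, 75 → max 75
Option 4 regrets: 100, 0, 100, 25, 100 → max 100
Option 5 regrets: 0, 50, 100, 25, 100 → max 100
Smallest max regret = 25 → Option 2.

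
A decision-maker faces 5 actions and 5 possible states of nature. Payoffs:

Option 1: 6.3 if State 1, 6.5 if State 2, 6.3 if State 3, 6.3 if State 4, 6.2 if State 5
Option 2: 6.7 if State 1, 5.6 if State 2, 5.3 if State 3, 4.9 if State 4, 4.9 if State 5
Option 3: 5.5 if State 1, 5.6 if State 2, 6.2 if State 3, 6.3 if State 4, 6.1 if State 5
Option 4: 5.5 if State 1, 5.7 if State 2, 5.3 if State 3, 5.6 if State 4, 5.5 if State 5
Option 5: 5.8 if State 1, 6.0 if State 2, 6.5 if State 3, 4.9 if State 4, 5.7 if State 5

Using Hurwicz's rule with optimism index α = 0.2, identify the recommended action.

Option 1

Option 1: 0.2·6.5 + 0.8·6.2 = 6.26
Option 2: 0.2·6.7 + 0.8·4.9 = 5.26
Option 3: 0.2·6.3 + 0.8·5.5 = 5.66
Option 4: 0.2·5.7 + 0.8·5.3 = 5.38
Option 5: 0.2·6.5 + 0.8·4.9 = 5.22
Highest Hurwicz score = 6.26 → Option 1.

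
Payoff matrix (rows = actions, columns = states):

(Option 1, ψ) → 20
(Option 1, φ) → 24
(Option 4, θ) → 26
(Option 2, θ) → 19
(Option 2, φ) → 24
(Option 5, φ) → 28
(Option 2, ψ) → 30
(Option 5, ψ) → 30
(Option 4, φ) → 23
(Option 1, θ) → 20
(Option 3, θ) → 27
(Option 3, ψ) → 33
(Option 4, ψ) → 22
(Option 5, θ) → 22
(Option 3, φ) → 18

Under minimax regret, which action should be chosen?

Option 5

Column bests: θ=27, φ=28, ψ=33.
Option 1 regrets: 7, 4, 13 → max 13
Option 2 regrets: 8, 4, 3 → max 8
Option 3 regrets: 0, 10, 0 → max 10
Option 4 regrets: 1, 5, 11 → max 11
Option 5 regrets: 5, 0, 3 → max 5
Smallest max regret = 5 → Option 5.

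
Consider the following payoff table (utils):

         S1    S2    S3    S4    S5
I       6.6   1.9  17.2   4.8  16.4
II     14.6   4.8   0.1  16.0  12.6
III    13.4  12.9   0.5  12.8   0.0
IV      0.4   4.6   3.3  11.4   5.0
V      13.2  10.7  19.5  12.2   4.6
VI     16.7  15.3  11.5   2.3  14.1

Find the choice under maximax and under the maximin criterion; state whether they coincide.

Row maxima: I=17.2, II=16.0, III=13.4, IV=11.4, V=19.5, VI=16.7
Best best-case = 19.5 → V.
Row minima: I=1.9, II=0.1, III=0.0, IV=0.4, V=4.6, VI=2.3
Best worst-case = 4.6 → V.

maximax → V; maximin → V (agree)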